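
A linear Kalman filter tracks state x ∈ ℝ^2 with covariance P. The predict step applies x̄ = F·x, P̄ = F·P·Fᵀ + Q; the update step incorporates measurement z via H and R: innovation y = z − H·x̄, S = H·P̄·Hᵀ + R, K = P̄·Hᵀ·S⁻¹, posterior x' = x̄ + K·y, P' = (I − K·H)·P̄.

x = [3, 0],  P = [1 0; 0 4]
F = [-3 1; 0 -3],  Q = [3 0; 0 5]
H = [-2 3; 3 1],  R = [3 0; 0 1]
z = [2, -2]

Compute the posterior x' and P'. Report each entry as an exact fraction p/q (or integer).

x̄ = F·x = [-9, 0]
P̄ = F·P·Fᵀ + Q = [16 -12; -12 41]
y = z − H·x̄ = [-16, 25]
S = H·P̄·Hᵀ + R = [580 -57; -57 114]
K = P̄·Hᵀ·S⁻¹ = [-100/1103 5668/20957; 299/1103 11279/62871]
x' = x̄ + K·y = [-16513/20957, 9287/62871]
P' = (I − K·H)·P̄ = [2064/20957 -524/20957; -524/20957 15995/62871]

x' = [-16513/20957, 9287/62871]
P' = [2064/20957 -524/20957; -524/20957 15995/62871]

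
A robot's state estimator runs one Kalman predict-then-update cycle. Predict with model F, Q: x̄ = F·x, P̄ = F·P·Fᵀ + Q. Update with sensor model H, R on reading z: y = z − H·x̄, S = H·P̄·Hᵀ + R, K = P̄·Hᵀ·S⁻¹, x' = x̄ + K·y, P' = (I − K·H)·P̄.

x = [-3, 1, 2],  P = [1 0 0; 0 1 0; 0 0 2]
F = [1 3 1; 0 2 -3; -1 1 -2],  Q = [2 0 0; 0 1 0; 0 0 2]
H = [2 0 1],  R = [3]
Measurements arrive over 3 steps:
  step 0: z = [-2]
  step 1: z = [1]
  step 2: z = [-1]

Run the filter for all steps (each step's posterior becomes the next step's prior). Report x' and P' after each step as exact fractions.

step 0: x̄ = F·x = [2, -4, 0]
step 0: P̄ = F·P·Fᵀ + Q = [14 0 -2; 0 23 14; -2 14 12]
step 0: y = z − H·x̄ = [-6]
step 0: S = H·P̄·Hᵀ + R = [63]
step 0: K = P̄·Hᵀ·S⁻¹ = [26/63; 2/9; 8/63]
step 0: x' = x̄ + K·y = [-10/21, -16/3, -16/21]
step 0: P' = (I − K·H)·P̄ = [206/63 -52/9 -334/63; -52/9 179/9 110/9; -334/63 110/9 692/63]
step 1: x̄ = F·x = [-362/21, -176/21, -10/3]
step 1: P̄ = F·P·Fᵀ + Q = [14069/63 326/63 7/9; 326/63 2063/63 142/9; 7/9 142/9 95/9]
step 1: y = z − H·x̄ = [815/21]
step 1: S = H·P̄·Hᵀ + R = [57326/63]
step 1: K = P̄·Hᵀ·S⁻¹ = [28187/57326; 823/28663; 763/57326]
step 1: x' = x̄ + K·y = [105733/57326, -208283/28663, -161475/57326]
step 1: P' = (I − K·H)·P̄ = [190675/57326 -219901/28663 -296789/57326; -219901/28663 917097/28663 442271/28663; -296789/57326 442271/28663 595867/57326]
step 2: x̄ = F·x = [-652720/28663, -348707/57326, -199349/57326]
step 2: P̄ = F·P·Fᵀ + Q = [9741901/28663 1518266/28663 733717/28663; 1518266/28663 2142401/57326 1041033/57326; 733717/28663 1041033/57326 677269/57326]
step 2: y = z − H·x̄ = [2752903/57326]
step 2: S = H·P̄·Hᵀ + R = [84654191/57326]
step 2: K = P̄·Hᵀ·S⁻¹ = [40435038/84654191; 7114097/84654191; 3612137/84654191]
step 2: x' = x̄ + K·y = [14003599/84654191, -173308621/84654191, -120920098/84654191]
step 2: P' = (I − K·H)·P̄ = [251076263/84654191 -533852399/84654191 -380847412/84654191; -533852399/84654191 2280864657/84654191 1089047089/84654191; -380847412/84654191 1089047089/84654191 772531235/84654191]

step 0: x' = [-10/21, -16/3, -16/21], P' = [206/63 -52/9 -334/63; -52/9 179/9 110/9; -334/63 110/9 692/63]
step 1: x' = [105733/57326, -208283/28663, -161475/57326], P' = [190675/57326 -219901/28663 -296789/57326; -219901/28663 917097/28663 442271/28663; -296789/57326 442271/28663 595867/57326]
step 2: x' = [14003599/84654191, -173308621/84654191, -120920098/84654191], P' = [251076263/84654191 -533852399/84654191 -380847412/84654191; -533852399/84654191 2280864657/84654191 1089047089/84654191; -380847412/84654191 1089047089/84654191 772531235/84654191]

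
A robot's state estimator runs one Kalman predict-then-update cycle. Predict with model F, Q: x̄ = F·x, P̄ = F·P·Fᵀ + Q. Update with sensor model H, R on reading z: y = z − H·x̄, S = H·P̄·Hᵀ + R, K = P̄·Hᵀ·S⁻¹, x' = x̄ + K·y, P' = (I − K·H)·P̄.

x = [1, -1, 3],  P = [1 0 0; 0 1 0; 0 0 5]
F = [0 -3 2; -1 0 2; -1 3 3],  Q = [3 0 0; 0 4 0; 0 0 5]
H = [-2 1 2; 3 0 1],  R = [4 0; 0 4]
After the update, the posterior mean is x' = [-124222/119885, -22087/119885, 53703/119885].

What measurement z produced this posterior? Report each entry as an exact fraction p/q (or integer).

x̄ = F·x = [9, 5, 5]
P̄ = F·P·Fᵀ + Q = [32 20 21; 20 25 31; 21 31 60]
S = H·P̄·Hᵀ + R = [273 103; 103 478]
K = P̄·Hᵀ·S⁻¹ = [-13007/119885 32147/119885; 13093/119885 20002/119885; 39433/119885 22352/119885]
x' − x̄ = [-1203187/119885, -621512/119885, -545722/119885] = K·y
y = (KᵀK)⁻¹·Kᵀ·(x' − x̄) = [6, -35]
z = y + H·x̄ = [6, -35] + [-3, 32] = [3, -3]

z = [3, -3]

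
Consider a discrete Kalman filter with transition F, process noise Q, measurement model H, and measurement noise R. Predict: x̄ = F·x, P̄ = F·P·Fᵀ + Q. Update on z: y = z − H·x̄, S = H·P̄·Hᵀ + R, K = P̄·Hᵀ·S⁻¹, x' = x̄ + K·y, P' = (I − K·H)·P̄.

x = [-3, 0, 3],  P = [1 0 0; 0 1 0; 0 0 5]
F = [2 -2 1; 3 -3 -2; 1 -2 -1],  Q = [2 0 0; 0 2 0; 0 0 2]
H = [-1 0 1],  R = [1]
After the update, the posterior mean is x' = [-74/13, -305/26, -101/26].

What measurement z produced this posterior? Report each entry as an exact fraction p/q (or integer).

z = [2]

x̄ = F·x = [-3, -15, -6]
P̄ = F·P·Fᵀ + Q = [15 2 1; 2 40 19; 1 19 12]
S = H·P̄·Hᵀ + R = [26]
K = P̄·Hᵀ·S⁻¹ = [-7/13; 17/26; 11/26]
x' − x̄ = [-35/13, 85/26, 55/26] = K·y
y = (KᵀK)⁻¹·Kᵀ·(x' − x̄) = [5]
z = y + H·x̄ = [5] + [-3] = [2]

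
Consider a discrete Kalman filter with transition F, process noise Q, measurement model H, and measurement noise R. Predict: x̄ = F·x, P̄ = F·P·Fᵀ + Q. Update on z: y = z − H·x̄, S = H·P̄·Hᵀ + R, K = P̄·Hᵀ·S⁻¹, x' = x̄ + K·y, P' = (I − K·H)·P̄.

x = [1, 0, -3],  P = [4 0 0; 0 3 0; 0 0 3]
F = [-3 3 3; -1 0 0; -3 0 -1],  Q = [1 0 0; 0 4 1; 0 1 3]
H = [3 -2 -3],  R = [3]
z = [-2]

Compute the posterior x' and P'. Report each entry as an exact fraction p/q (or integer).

x̄ = F·x = [-12, -1, 0]
P̄ = F·P·Fᵀ + Q = [91 12 27; 12 8 13; 27 13 42]
y = z − H·x̄ = [32]
S = H·P̄·Hᵀ + R = [758]
K = P̄·Hᵀ·S⁻¹ = [84/379; -19/758; -71/758]
x' = x̄ + K·y = [-1860/379, -683/379, -1136/379]
P' = (I − K·H)·P̄ = [20377/379 6144/379 16197/379; 6144/379 5703/758 8505/758; 16197/379 8505/758 26795/758]

x' = [-1860/379, -683/379, -1136/379]
P' = [20377/379 6144/379 16197/379; 6144/379 5703/758 8505/758; 16197/379 8505/758 26795/758]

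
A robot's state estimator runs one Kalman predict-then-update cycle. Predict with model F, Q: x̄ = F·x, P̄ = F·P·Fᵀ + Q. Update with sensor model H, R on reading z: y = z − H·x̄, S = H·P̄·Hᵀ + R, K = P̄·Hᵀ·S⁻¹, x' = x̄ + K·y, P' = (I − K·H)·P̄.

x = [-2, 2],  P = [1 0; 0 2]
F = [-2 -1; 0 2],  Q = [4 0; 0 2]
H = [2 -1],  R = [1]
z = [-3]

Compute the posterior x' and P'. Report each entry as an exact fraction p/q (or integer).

x' = [62/67, 322/67]
P' = [94/67 164/67; 164/67 346/67]

x̄ = F·x = [2, 4]
P̄ = F·P·Fᵀ + Q = [10 -4; -4 10]
y = z − H·x̄ = [-3]
S = H·P̄·Hᵀ + R = [67]
K = P̄·Hᵀ·S⁻¹ = [24/67; -18/67]
x' = x̄ + K·y = [62/67, 322/67]
P' = (I − K·H)·P̄ = [94/67 164/67; 164/67 346/67]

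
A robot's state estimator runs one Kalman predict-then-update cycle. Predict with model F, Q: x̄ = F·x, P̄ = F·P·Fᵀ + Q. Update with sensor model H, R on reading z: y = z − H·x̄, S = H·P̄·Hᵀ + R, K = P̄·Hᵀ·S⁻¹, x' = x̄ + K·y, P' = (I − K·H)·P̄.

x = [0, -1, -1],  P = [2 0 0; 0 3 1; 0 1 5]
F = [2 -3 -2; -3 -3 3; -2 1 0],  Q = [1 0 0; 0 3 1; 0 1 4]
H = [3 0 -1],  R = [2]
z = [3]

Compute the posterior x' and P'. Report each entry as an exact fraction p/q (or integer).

x̄ = F·x = [5, 0, -1]
P̄ = F·P·Fᵀ + Q = [68 -18 -19; -18 75 7; -19 7 15]
y = z − H·x̄ = [-13]
S = H·P̄·Hᵀ + R = [743]
K = P̄·Hᵀ·S⁻¹ = [223/743; -61/743; -72/743]
x' = x̄ + K·y = [816/743, 793/743, 193/743]
P' = (I − K·H)·P̄ = [795/743 229/743 1939/743; 229/743 52004/743 809/743; 1939/743 809/743 5961/743]

x' = [816/743, 793/743, 193/743]
P' = [795/743 229/743 1939/743; 229/743 52004/743 809/743; 1939/743 809/743 5961/743]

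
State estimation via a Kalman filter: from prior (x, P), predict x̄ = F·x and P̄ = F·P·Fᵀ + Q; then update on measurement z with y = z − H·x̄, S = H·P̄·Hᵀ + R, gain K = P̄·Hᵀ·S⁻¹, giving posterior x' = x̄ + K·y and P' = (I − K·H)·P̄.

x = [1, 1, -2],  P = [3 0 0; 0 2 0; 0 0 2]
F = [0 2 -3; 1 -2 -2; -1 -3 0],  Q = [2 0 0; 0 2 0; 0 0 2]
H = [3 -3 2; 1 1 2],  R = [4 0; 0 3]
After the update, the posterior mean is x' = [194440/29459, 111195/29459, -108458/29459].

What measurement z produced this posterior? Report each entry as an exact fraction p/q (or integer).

x̄ = F·x = [8, 3, -4]
P̄ = F·P·Fᵀ + Q = [28 4 -12; 4 21 9; -12 9 23]
S = H·P̄·Hᵀ + R = [213 -19; -19 140]
K = P̄·Hᵀ·S⁻¹ = [6872/29459 2616/29459; -3803/29459 8532/29459; -1563/29459 8836/29459]
x' − x̄ = [-41232/29459, 22818/29459, 9378/29459] = K·y
y = (KᵀK)⁻¹·Kᵀ·(x' − x̄) = [-6, 0]
z = y + H·x̄ = [-6, 0] + [7, 3] = [1, 3]

z = [1, 3]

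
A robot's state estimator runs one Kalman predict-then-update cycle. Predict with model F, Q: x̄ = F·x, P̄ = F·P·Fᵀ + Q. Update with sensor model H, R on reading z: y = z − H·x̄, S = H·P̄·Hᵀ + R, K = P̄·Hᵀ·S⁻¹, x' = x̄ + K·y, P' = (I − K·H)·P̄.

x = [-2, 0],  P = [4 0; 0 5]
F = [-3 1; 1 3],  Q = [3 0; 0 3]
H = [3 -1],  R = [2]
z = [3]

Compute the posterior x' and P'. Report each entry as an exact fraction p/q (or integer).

x' = [133/144, -133/432]
P' = [263/48 2281/144; 2281/144 20615/432]

x̄ = F·x = [6, -2]
P̄ = F·P·Fᵀ + Q = [44 3; 3 52]
y = z − H·x̄ = [-17]
S = H·P̄·Hᵀ + R = [432]
K = P̄·Hᵀ·S⁻¹ = [43/144; -43/432]
x' = x̄ + K·y = [133/144, -133/432]
P' = (I − K·H)·P̄ = [263/48 2281/144; 2281/144 20615/432]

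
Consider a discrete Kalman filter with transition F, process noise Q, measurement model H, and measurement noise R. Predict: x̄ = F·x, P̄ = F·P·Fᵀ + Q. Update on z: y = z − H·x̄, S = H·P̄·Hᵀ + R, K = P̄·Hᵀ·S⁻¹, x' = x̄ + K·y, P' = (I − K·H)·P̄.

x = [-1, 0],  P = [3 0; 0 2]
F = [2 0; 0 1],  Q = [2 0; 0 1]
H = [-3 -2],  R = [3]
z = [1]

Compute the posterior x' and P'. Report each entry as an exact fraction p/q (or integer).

x̄ = F·x = [-2, 0]
P̄ = F·P·Fᵀ + Q = [14 0; 0 3]
y = z − H·x̄ = [-5]
S = H·P̄·Hᵀ + R = [141]
K = P̄·Hᵀ·S⁻¹ = [-14/47; -2/47]
x' = x̄ + K·y = [-24/47, 10/47]
P' = (I − K·H)·P̄ = [70/47 -84/47; -84/47 129/47]

x' = [-24/47, 10/47]
P' = [70/47 -84/47; -84/47 129/47]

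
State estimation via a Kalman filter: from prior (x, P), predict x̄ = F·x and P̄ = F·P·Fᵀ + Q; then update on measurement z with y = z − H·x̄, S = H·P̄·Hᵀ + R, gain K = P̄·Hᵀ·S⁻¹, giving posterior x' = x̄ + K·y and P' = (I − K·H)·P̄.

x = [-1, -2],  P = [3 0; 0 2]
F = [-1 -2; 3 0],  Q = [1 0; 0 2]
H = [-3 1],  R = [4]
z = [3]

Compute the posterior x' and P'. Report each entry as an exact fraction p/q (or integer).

x̄ = F·x = [5, -3]
P̄ = F·P·Fᵀ + Q = [12 -9; -9 29]
y = z − H·x̄ = [21]
S = H·P̄·Hᵀ + R = [195]
K = P̄·Hᵀ·S⁻¹ = [-3/13; 56/195]
x' = x̄ + K·y = [2/13, 197/65]
P' = (I − K·H)·P̄ = [21/13 51/13; 51/13 2519/195]

x' = [2/13, 197/65]
P' = [21/13 51/13; 51/13 2519/195]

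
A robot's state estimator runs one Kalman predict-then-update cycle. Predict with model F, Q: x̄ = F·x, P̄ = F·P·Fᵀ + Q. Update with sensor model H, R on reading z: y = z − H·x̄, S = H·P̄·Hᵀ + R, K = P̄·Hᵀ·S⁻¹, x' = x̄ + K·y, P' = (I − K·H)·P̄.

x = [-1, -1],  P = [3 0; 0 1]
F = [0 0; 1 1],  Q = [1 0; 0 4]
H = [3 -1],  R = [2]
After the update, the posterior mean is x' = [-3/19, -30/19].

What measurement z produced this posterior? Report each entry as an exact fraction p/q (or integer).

x̄ = F·x = [0, -2]
P̄ = F·P·Fᵀ + Q = [1 0; 0 8]
S = H·P̄·Hᵀ + R = [19]
K = P̄·Hᵀ·S⁻¹ = [3/19; -8/19]
x' − x̄ = [-3/19, 8/19] = K·y
y = (KᵀK)⁻¹·Kᵀ·(x' − x̄) = [-1]
z = y + H·x̄ = [-1] + [2] = [1]

z = [1]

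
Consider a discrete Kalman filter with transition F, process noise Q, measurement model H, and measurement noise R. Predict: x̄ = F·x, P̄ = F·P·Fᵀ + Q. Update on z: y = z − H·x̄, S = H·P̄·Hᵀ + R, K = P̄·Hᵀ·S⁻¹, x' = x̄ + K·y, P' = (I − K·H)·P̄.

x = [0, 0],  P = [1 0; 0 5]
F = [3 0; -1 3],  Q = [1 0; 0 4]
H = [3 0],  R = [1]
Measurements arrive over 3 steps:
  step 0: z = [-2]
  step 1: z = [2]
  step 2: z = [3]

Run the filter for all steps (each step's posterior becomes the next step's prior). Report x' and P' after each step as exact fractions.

step 0: x' = [-60/91, 18/91], P' = [10/91 -3/91; -3/91 4469/91]
step 1: x' = [453/860, 399/860], P' = [181/1720 -57/1720; -57/1720 767309/1720]
step 2: x' = [32859/31861, 33078/31861], P' = [3349/31861 -1056/31861; -1056/31861 128052860/31861]

step 0: x̄ = F·x = [0, 0]
step 0: P̄ = F·P·Fᵀ + Q = [10 -3; -3 50]
step 0: y = z − H·x̄ = [-2]
step 0: S = H·P̄·Hᵀ + R = [91]
step 0: K = P̄·Hᵀ·S⁻¹ = [30/91; -9/91]
step 0: x' = x̄ + K·y = [-60/91, 18/91]
step 0: P' = (I − K·H)·P̄ = [10/91 -3/91; -3/91 4469/91]
step 1: x̄ = F·x = [-180/91, 114/91]
step 1: P̄ = F·P·Fᵀ + Q = [181/91 -57/91; -57/91 40613/91]
step 1: y = z − H·x̄ = [722/91]
step 1: S = H·P̄·Hᵀ + R = [1720/91]
step 1: K = P̄·Hᵀ·S⁻¹ = [543/1720; -171/1720]
step 1: x' = x̄ + K·y = [453/860, 399/860]
step 1: P' = (I − K·H)·P̄ = [181/1720 -57/1720; -57/1720 767309/1720]
step 2: x̄ = F·x = [1359/860, 186/215]
step 2: P̄ = F·P·Fᵀ + Q = [3349/1720 -132/215; -132/215 864148/215]
step 2: y = z − H·x̄ = [-1497/860]
step 2: S = H·P̄·Hᵀ + R = [31861/1720]
step 2: K = P̄·Hᵀ·S⁻¹ = [10047/31861; -3168/31861]
step 2: x' = x̄ + K·y = [32859/31861, 33078/31861]
step 2: P' = (I − K·H)·P̄ = [3349/31861 -1056/31861; -1056/31861 128052860/31861]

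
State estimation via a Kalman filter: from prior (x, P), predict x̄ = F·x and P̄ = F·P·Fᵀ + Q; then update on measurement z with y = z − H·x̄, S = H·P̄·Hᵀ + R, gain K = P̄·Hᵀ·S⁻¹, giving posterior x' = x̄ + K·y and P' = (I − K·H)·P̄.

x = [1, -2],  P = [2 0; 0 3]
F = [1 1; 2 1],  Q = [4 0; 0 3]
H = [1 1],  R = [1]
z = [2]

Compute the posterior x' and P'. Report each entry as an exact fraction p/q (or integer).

x' = [5/19, 63/38]
P' = [43/19 -35/19; -35/19 91/38]

x̄ = F·x = [-1, 0]
P̄ = F·P·Fᵀ + Q = [9 7; 7 14]
y = z − H·x̄ = [3]
S = H·P̄·Hᵀ + R = [38]
K = P̄·Hᵀ·S⁻¹ = [8/19; 21/38]
x' = x̄ + K·y = [5/19, 63/38]
P' = (I − K·H)·P̄ = [43/19 -35/19; -35/19 91/38]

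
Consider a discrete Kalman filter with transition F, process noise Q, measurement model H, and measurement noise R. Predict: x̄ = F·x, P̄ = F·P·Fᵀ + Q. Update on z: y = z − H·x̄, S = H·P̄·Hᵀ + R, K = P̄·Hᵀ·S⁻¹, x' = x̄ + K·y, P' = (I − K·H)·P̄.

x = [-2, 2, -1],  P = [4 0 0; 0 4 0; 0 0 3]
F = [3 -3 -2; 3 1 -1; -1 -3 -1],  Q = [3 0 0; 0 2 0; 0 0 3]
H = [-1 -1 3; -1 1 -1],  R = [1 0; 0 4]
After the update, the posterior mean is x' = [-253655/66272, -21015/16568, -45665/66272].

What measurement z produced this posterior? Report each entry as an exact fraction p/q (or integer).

z = [3, 3]

x̄ = F·x = [-10, -3, -3]
P̄ = F·P·Fᵀ + Q = [87 30 30; 30 45 -21; 30 -21 46]
S = H·P̄·Hᵀ + R = [553 -240; -240 224]
K = P̄·Hᵀ·S⁻¹ = [-1683/4142 -54591/66272; -696/2071 -3303/16568; 351/4142 -22681/66272]
x' − x̄ = [409065/66272, 28689/16568, 153151/66272] = K·y
y = (KᵀK)⁻¹·Kᵀ·(x' − x̄) = [-1, -7]
z = y + H·x̄ = [-1, -7] + [4, 10] = [3, 3]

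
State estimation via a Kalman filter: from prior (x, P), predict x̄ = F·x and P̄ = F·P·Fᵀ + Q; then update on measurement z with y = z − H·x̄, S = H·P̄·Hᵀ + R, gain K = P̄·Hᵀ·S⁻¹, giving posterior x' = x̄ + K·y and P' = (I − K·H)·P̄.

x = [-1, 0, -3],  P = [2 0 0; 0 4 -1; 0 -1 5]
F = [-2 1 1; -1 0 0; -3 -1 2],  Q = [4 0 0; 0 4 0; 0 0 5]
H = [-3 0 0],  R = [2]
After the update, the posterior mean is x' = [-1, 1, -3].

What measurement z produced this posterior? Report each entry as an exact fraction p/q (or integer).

z = [3]

x̄ = F·x = [-1, 1, -3]
P̄ = F·P·Fᵀ + Q = [19 4 17; 4 6 6; 17 6 51]
S = H·P̄·Hᵀ + R = [173]
K = P̄·Hᵀ·S⁻¹ = [-57/173; -12/173; -51/173]
x' − x̄ = [0, 0, 0] = K·y
y = (KᵀK)⁻¹·Kᵀ·(x' − x̄) = [0]
z = y + H·x̄ = [0] + [3] = [3]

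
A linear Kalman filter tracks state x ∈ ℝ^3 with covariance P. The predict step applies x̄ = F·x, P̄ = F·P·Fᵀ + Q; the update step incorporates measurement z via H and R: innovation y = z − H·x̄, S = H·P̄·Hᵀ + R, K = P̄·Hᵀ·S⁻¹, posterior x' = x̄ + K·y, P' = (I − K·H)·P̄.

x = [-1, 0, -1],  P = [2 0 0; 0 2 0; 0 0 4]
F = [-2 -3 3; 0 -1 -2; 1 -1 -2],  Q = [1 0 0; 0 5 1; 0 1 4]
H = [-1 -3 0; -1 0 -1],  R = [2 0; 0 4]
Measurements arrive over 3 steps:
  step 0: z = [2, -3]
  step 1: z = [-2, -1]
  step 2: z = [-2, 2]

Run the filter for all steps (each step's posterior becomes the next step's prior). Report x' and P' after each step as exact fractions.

step 0: x̄ = F·x = [-1, 2, 1]
step 0: P̄ = F·P·Fᵀ + Q = [63 -18 -22; -18 23 19; -22 19 24]
step 0: y = z − H·x̄ = [7, -3]
step 0: S = H·P̄·Hᵀ + R = [164 44; 44 47]
step 0: K = P̄·Hᵀ·S⁻¹ = [1381/5772 -1582/1443; -181/444 40/111; -519/1924 101/481]
step 0: x' = x̄ + K·y = [22879/5772, -859/444, -2921/1924]
step 0: P' = (I − K·H)·P̄ = [116617/5772 -3061/444 -30435/1924; -3061/444 1141/444 807/148; -30435/1924 807/148 28819/1924]
step 1: x̄ = F·x = [-19273/2886, 28693/5772, 12893/1443]
step 1: P̄ = F·P·Fᵀ + Q = [358870/1443 -412315/2886 -303100/1443; -412315/2886 515413/5772 178682/1443; -303100/1443 178682/1443 267766/1443]
step 1: y = z − H·x̄ = [35989/5772, 93/74]
step 1: S = H·P̄·Hᵀ + R = [1137961/5772 -1367/74; -1367/74 672/37]
step 1: K = P̄·Hᵀ·S⁻¹ = [4912940/6232711 -8266045/6232711; -3691921/6232711 2779043/6232711; -4770772/6232711 10651846/18698133]
step 1: x' = x̄ + K·y = [-21378408/6232711, 11456308/6232711, 91213213/18698133]
step 1: P' = (I − K·H)·P̄ = [346724990/6232711 -118850290/6232711 -313660810/6232711; -118850290/6232711 42078044/6232711 107734118/6232711; -313660810/6232711 107734118/6232711 898375046/18698133]
step 2: x̄ = F·x = [99601105/6232711, -216795350/18698133, -280930574/18698133]
step 2: P̄ = F·P·Fᵀ + Q = [4865472321/6232711 -2839657426/6232711 -4117538966/6232711; -2839657426/6232711 5106034397/18698133 7269757595/18698133; -4117538966/6232711 7269757595/18698133 10604542694/18698133]
step 2: y = z − H·x̄ = [-129659667/6232711, 55269007/18698133]
step 2: S = H·P̄·Hᵀ + R = [3158096378/6232711 -501281328/6232711; -501281328/6232711 570518393/18698133]
step 2: K = P̄·Hᵀ·S⁻¹ = [153964117371/168129592582 -127700684931/84064796291; -15283460627/24018513226 6152596615/12009256613; -147948741435/168129592582 62584466908/84064796291]
step 2: x' = x̄ + K·y = [-1271084607775/168129592582, 75833190189/24018513226, 921705571963/168129592582]
step 2: P' = (I − K·H)·P̄ = [10348430951115/168129592582 -507445675517/24018513226 -9326825471667/168129592582; -507445675517/24018513226 179337532257/24018513226 458224902597/24018513226; -9326825471667/168129592582 458224902597/24018513226 8826149736403/168129592582]

step 0: x' = [22879/5772, -859/444, -2921/1924], P' = [116617/5772 -3061/444 -30435/1924; -3061/444 1141/444 807/148; -30435/1924 807/148 28819/1924]
step 1: x' = [-21378408/6232711, 11456308/6232711, 91213213/18698133], P' = [346724990/6232711 -118850290/6232711 -313660810/6232711; -118850290/6232711 42078044/6232711 107734118/6232711; -313660810/6232711 107734118/6232711 898375046/18698133]
step 2: x' = [-1271084607775/168129592582, 75833190189/24018513226, 921705571963/168129592582], P' = [10348430951115/168129592582 -507445675517/24018513226 -9326825471667/168129592582; -507445675517/24018513226 179337532257/24018513226 458224902597/24018513226; -9326825471667/168129592582 458224902597/24018513226 8826149736403/168129592582]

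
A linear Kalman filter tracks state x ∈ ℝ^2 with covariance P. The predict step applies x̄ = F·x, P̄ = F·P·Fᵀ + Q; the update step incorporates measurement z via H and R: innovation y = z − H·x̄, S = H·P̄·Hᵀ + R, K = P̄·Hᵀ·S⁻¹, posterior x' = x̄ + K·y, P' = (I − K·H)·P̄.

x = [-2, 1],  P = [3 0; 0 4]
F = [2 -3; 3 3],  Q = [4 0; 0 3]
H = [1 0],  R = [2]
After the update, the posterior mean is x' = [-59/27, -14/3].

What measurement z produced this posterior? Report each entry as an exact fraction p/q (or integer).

x̄ = F·x = [-7, -3]
P̄ = F·P·Fᵀ + Q = [52 -18; -18 66]
S = H·P̄·Hᵀ + R = [54]
K = P̄·Hᵀ·S⁻¹ = [26/27; -1/3]
x' − x̄ = [130/27, -5/3] = K·y
y = (KᵀK)⁻¹·Kᵀ·(x' − x̄) = [5]
z = y + H·x̄ = [5] + [-7] = [-2]

z = [-2]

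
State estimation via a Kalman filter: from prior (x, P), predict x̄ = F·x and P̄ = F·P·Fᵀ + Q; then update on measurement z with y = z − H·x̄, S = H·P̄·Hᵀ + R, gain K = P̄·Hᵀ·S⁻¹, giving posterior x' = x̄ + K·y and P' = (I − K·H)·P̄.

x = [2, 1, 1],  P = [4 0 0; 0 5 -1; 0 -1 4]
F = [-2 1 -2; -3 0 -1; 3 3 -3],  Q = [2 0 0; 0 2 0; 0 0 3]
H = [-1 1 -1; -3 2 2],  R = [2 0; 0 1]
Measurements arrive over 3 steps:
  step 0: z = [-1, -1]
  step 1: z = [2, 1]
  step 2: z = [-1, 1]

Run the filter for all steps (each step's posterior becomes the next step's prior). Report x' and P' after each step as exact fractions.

step 0: x̄ = F·x = [-5, -7, 6]
step 0: P̄ = F·P·Fᵀ + Q = [43 33 24; 33 42 -21; 24 -21 138]
step 0: y = z − H·x̄ = [7, -14]
step 0: S = H·P̄·Hᵀ + R = [249 -204; -204 256]
step 0: K = P̄·Hᵀ·S⁻¹ = [-2941/5532 -3557/7376; -329/1844 -2691/7376; -575/922 501/3688]
step 0: x' = x̄ + K·y = [-21797/11064, -11585/3688, -493/1844]
step 0: P' = (I − K·H)·P̄ = [391463/22128 158299/7376 17827/3688; 158299/7376 195885/7376 20109/3688; 17827/3688 20109/3688 3441/1844]
step 1: x̄ = F·x = [14755/11064, 22783/3688, -26797/1844]
step 1: P̄ = F·P·Fᵀ + Q = [836423/22128 580571/7376 -474773/3688; 580571/7376 1416829/7376 -1232259/3688; -474773/3688 -1232259/3688 1141761/1844]
step 1: y = z − H·x̄ = [-24031/1383, 80065/3688]
step 1: S = H·P̄·Hᵀ + R = [1527419/1383 -1164551/922; -1164551/922 11163693/7376]
step 1: K = P̄·Hᵀ·S⁻¹ = [-13523938/80310755 -67836049/240932265; 29852078/112435057 -41198573/337305171; -295919943/562175285 108252642/562175285]
step 1: x' = x̄ + K·y = [-148803149/80310755, -122265214/112435057, -677504169/562175285]
step 1: P' = (I − K·H)·P̄ = [215804311/34418895 366151379/48186453 133756782/80310755; 366151379/48186453 3283081157/337305171 180303012/112435057; 133756782/80310755 180303012/112435057 557057472/562175285]
step 2: x̄ = F·x = [403846622/80310755, 3802370298/562175285, -2926331832/562175285]
step 2: P̄ = F·P·Fᵀ + Q = [595154239/34418895 2290929127/80310755 -3188572238/80310755; 2290929127/80310755 39022426603/562175285 -65584716432/562175285; -3188572238/80310755 -65584716432/562175285 131480658153/562175285]
step 2: y = z − H·x̄ = [-4463951061/562175285, 1458175483/112435057]
step 2: S = H·P̄·Hᵀ + R = [707414104951/1686525855 -51651286100/112435057; -51651286100/112435057 64157295462/112435057]
step 2: K = P̄·Hᵀ·S⁻¹ = [-1415035533856/7957105123311 -13045846650179/47742630739866; 2017082851868/7957105123311 -5323273445495/47742630739866; -467133362253/884122791479 171705773846/884122791479]
step 2: x' = x̄ + K·y = [138300509924995/47742630739866, 157777964422063/47742630739866, 1333942577207/884122791479]
step 2: P' = (I − K·H)·P̄ = [289632886851923/47742630739866 350289433699223/47742630739866 1437721726918/884122791479; 350289433699223/47742630739866 448633470873863/47742630739866 1372945239856/884122791479; 1437721726918/884122791479 1372945239856/884122791479 869490237444/884122791479]

step 0: x' = [-21797/11064, -11585/3688, -493/1844], P' = [391463/22128 158299/7376 17827/3688; 158299/7376 195885/7376 20109/3688; 17827/3688 20109/3688 3441/1844]
step 1: x' = [-148803149/80310755, -122265214/112435057, -677504169/562175285], P' = [215804311/34418895 366151379/48186453 133756782/80310755; 366151379/48186453 3283081157/337305171 180303012/112435057; 133756782/80310755 180303012/112435057 557057472/562175285]
step 2: x' = [138300509924995/47742630739866, 157777964422063/47742630739866, 1333942577207/884122791479], P' = [289632886851923/47742630739866 350289433699223/47742630739866 1437721726918/884122791479; 350289433699223/47742630739866 448633470873863/47742630739866 1372945239856/884122791479; 1437721726918/884122791479 1372945239856/884122791479 869490237444/884122791479]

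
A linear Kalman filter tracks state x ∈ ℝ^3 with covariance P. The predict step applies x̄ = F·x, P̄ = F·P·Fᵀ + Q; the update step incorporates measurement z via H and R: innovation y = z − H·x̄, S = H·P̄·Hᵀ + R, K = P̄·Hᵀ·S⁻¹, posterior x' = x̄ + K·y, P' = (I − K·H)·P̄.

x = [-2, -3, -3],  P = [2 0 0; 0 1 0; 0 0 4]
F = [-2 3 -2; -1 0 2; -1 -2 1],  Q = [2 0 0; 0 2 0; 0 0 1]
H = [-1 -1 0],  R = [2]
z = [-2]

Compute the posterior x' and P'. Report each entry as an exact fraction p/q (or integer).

x' = [148/33, -92/33, 5]
P' = [626/33 -580/33 -10; -580/33 596/33 10; -10 10 11]

x̄ = F·x = [1, -4, 5]
P̄ = F·P·Fᵀ + Q = [35 -12 -10; -12 20 10; -10 10 11]
y = z − H·x̄ = [-5]
S = H·P̄·Hᵀ + R = [33]
K = P̄·Hᵀ·S⁻¹ = [-23/33; -8/33; 0]
x' = x̄ + K·y = [148/33, -92/33, 5]
P' = (I − K·H)·P̄ = [626/33 -580/33 -10; -580/33 596/33 10; -10 10 11]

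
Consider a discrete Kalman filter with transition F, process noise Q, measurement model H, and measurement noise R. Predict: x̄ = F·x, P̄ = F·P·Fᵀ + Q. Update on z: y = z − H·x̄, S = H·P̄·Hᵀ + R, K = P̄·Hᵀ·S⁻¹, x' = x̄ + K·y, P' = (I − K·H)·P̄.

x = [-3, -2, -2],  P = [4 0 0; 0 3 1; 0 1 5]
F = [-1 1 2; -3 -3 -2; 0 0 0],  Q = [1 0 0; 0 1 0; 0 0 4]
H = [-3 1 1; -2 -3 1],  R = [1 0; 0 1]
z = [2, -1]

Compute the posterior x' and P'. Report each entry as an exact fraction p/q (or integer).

x̄ = F·x = [-3, 19, 0]
P̄ = F·P·Fᵀ + Q = [32 -25 0; -25 96 0; 0 0 4]
y = z − H·x̄ = [-26, 50]
S = H·P̄·Hᵀ + R = [539 -267; -267 697]
K = P̄·Hᵀ·S⁻¹ = [-40700/152197 -13189/152197; 55641/304394 -82625/304394; 1928/152197 1612/152197]
x' = x̄ + K·y = [-57841/152197, 102785/152197, 30472/152197]
P' = (I − K·H)·P̄ = [90683/152197 15793/152197 215556/152197; 15793/152197 42463/304394 53968/152197; 215556/152197 53968/152197 594628/152197]

x' = [-57841/152197, 102785/152197, 30472/152197]
P' = [90683/152197 15793/152197 215556/152197; 15793/152197 42463/304394 53968/152197; 215556/152197 53968/152197 594628/152197]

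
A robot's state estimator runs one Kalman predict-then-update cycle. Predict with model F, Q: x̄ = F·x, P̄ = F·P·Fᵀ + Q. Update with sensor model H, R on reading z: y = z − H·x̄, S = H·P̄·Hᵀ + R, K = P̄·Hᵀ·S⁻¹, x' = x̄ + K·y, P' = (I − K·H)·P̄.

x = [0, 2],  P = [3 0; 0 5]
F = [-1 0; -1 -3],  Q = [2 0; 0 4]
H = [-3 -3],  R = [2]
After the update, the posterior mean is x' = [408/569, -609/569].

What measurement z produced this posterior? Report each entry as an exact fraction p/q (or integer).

z = [1]

x̄ = F·x = [0, -6]
P̄ = F·P·Fᵀ + Q = [5 3; 3 52]
S = H·P̄·Hᵀ + R = [569]
K = P̄·Hᵀ·S⁻¹ = [-24/569; -165/569]
x' − x̄ = [408/569, 2805/569] = K·y
y = (KᵀK)⁻¹·Kᵀ·(x' − x̄) = [-17]
z = y + H·x̄ = [-17] + [18] = [1]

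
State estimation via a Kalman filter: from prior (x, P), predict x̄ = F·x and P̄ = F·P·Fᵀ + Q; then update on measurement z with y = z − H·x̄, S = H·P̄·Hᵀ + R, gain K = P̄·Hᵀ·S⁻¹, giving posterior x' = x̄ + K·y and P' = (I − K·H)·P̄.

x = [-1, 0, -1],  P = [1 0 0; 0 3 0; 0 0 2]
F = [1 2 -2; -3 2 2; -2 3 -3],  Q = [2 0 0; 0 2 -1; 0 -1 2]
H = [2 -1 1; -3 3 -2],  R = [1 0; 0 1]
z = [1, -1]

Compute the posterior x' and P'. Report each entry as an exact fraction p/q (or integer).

x̄ = F·x = [1, 1, 5]
P̄ = F·P·Fᵀ + Q = [23 1 28; 1 31 11; 28 11 51]
y = z − H·x̄ = [-5, 9]
S = H·P̄·Hᵀ + R = [261 -465; -465 877]
K = P̄·Hᵀ·S⁻¹ = [7291/12672 701/4224; 2639/2112 521/704; 4349/4224 523/1408]
x' = x̄ + K·y = [-607/1584, 373/264, 1687/528]
P' = (I − K·H)·P̄ = [15779/12672 151/2112 -7787/4224; 151/2112 1115/352 3009/704; -7787/4224 3009/704 12659/1408]

x' = [-607/1584, 373/264, 1687/528]
P' = [15779/12672 151/2112 -7787/4224; 151/2112 1115/352 3009/704; -7787/4224 3009/704 12659/1408]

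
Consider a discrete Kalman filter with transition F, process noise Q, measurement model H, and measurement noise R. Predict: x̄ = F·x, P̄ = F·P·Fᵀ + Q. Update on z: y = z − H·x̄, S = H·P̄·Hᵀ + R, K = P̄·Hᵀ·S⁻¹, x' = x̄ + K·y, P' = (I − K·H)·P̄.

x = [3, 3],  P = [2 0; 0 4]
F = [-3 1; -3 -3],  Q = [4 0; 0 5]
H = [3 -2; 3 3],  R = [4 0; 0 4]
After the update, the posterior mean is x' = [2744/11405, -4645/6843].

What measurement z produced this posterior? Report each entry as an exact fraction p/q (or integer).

x̄ = F·x = [-6, -18]
P̄ = F·P·Fᵀ + Q = [26 6; 6 59]
S = H·P̄·Hᵀ + R = [402 -102; -102 877]
K = P̄·Hᵀ·S⁻¹ = [11279/57025 7554/57025; -6781/34215 2273/11405]
x' − x̄ = [71174/11405, 118529/6843] = K·y
y = (KᵀK)⁻¹·Kᵀ·(x' − x̄) = [-16, 71]
z = y + H·x̄ = [-16, 71] + [18, -72] = [2, -1]

z = [2, -1]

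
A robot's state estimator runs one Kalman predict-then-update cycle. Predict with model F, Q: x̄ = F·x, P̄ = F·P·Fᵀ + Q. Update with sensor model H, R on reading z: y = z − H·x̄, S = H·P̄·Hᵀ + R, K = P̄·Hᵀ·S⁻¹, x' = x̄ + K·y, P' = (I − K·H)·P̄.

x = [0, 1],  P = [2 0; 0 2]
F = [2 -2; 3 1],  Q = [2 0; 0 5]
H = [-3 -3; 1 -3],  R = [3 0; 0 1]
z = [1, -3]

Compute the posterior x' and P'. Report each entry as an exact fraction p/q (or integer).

x' = [-19234/18901, 12657/18901]
P' = [4650/18901 8/18901; 8/18901 1569/18901]

x̄ = F·x = [-2, 1]
P̄ = F·P·Fᵀ + Q = [18 8; 8 25]
y = z − H·x̄ = [-2, 2]
S = H·P̄·Hᵀ + R = [534 219; 219 196]
K = P̄·Hᵀ·S⁻¹ = [-4658/18901 4626/18901; -1577/18901 -4699/18901]
x' = x̄ + K·y = [-19234/18901, 12657/18901]
P' = (I − K·H)·P̄ = [4650/18901 8/18901; 8/18901 1569/18901]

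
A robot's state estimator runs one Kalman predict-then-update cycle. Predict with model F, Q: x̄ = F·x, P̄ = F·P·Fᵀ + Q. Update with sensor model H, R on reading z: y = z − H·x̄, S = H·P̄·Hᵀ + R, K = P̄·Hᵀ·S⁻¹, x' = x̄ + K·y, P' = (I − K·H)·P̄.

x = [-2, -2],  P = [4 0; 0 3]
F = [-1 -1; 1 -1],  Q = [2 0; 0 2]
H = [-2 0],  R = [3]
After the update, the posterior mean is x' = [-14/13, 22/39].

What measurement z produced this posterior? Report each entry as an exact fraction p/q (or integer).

z = [3]

x̄ = F·x = [4, 0]
P̄ = F·P·Fᵀ + Q = [9 -1; -1 9]
S = H·P̄·Hᵀ + R = [39]
K = P̄·Hᵀ·S⁻¹ = [-6/13; 2/39]
x' − x̄ = [-66/13, 22/39] = K·y
y = (KᵀK)⁻¹·Kᵀ·(x' − x̄) = [11]
z = y + H·x̄ = [11] + [-8] = [3]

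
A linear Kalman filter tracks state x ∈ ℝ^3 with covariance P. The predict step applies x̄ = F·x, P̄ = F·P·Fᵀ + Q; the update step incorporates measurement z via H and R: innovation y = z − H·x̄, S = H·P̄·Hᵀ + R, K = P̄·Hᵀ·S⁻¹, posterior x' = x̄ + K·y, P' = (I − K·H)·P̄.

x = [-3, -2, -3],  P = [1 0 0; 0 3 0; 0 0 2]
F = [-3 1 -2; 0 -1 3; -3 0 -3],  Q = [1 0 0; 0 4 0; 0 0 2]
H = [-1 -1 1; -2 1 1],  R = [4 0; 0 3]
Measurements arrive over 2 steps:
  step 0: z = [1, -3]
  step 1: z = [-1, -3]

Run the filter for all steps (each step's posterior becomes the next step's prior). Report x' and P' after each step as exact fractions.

step 0: x̄ = F·x = [13, -7, 18]
step 0: P̄ = F·P·Fᵀ + Q = [21 -15 21; -15 25 -18; 21 -18 29]
step 0: y = z − H·x̄ = [-11, 12]
step 0: S = H·P̄·Hᵀ + R = [43 -32; -32 81]
step 0: K = P̄·Hᵀ·S⁻¹ = [63/2459 -1068/2459; -1084/2459 695/2459; 1114/2459 -501/2459]
step 0: x' = x̄ + K·y = [18458/2459, 3051/2459, 25996/2459]
step 0: P' = (I − K·H)·P̄ = [12246/2459 4395/2459 16893/2459; 4395/2459 5408/2459 5467/2459; 16893/2459 5467/2459 26816/2459]
step 1: x̄ = F·x = [-104315/2459, 74937/2459, -133362/2459]
step 1: P̄ = F·P·Fᵀ + Q = [379823/2459 -277821/2459 494919/2459; -277821/2459 223786/2459 -363795/2459; 494919/2459 -363795/2459 660550/2459]
step 1: y = z − H·x̄ = [101525/2459, -157582/2459]
step 1: S = H·P̄·Hᵀ + R = [456105/2459 -566168/2459; -566168/2459 815023/2459]
step 1: K = P̄·Hᵀ·S⁻¹ = [5312353/20817349 -10167476/20817349; -6971704/20817349 5773115/20817349; 15897906/20817349 -6659033/20817349]
step 1: x' = x̄ + K·y = [-12205742/20817349, -23404463/20817349, -45898598/20817349]
step 1: P' = (I − K·H)·P̄ = [123322642/20817349 35785401/20817349 180357455/20817349; 35785401/20817349 40495781/20817349 48394366/20817349; 180357455/20817349 48394366/20817349 292343445/20817349]

step 0: x' = [18458/2459, 3051/2459, 25996/2459], P' = [12246/2459 4395/2459 16893/2459; 4395/2459 5408/2459 5467/2459; 16893/2459 5467/2459 26816/2459]
step 1: x' = [-12205742/20817349, -23404463/20817349, -45898598/20817349], P' = [123322642/20817349 35785401/20817349 180357455/20817349; 35785401/20817349 40495781/20817349 48394366/20817349; 180357455/20817349 48394366/20817349 292343445/20817349]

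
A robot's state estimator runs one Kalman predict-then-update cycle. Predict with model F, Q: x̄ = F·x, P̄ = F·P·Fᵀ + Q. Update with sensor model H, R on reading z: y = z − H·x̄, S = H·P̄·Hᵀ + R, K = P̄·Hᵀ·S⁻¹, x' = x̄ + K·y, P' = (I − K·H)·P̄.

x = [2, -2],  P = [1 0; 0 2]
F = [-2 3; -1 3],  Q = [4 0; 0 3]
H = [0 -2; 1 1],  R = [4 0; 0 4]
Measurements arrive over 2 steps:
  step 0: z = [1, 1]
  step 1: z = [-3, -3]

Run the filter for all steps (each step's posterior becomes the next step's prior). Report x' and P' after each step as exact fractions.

step 0: x̄ = F·x = [-10, -8]
step 0: P̄ = F·P·Fᵀ + Q = [26 20; 20 22]
step 0: y = z − H·x̄ = [-15, 19]
step 0: S = H·P̄·Hᵀ + R = [92 -84; -84 92]
step 0: K = P̄·Hᵀ·S⁻¹ = [23/176 109/176; -65/176 21/176]
step 0: x' = x̄ + K·y = [-17/88, -17/88]
step 0: P' = (I − K·H)·P̄ = [241/88 -23/88; -23/88 65/88]
step 1: x̄ = F·x = [-17/88, -17/44]
step 1: P̄ = F·P·Fᵀ + Q = [2177/88 637/44; 637/44 307/22]
step 1: y = z − H·x̄ = [-83/22, -213/88]
step 1: S = H·P̄·Hᵀ + R = [658/11 -1251/22; -1251/22 6305/88]
step 1: K = P̄·Hᵀ·S⁻¹ = [6839/46304 7693/11576; -16847/46304 1251/11576]
step 1: x' = x̄ + K·y = [-109229/46304, 33557/46304]
step 1: P' = (I − K·H)·P̄ = [68383/23152 -6839/23152; -6839/23152 16847/23152]

step 0: x' = [-17/88, -17/88], P' = [241/88 -23/88; -23/88 65/88]
step 1: x' = [-109229/46304, 33557/46304], P' = [68383/23152 -6839/23152; -6839/23152 16847/23152]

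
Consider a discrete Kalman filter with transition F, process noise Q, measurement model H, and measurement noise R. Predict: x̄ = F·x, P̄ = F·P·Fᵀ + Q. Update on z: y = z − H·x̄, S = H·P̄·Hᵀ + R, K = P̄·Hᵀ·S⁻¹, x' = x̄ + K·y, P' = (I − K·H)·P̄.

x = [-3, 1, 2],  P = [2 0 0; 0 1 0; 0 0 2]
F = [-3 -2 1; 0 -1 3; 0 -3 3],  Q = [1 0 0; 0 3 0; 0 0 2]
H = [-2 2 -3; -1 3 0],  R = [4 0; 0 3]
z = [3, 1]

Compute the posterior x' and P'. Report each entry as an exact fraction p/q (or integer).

x' = [202892/48793, 84600/48793, -123141/48793]
P' = [342444/48793 111417/48793 -137358/48793; 111417/48793 52212/48793 -33870/48793; -137358/48793 -33870/48793 82988/48793]

x̄ = F·x = [9, 5, 3]
P̄ = F·P·Fᵀ + Q = [25 8 12; 8 22 21; 12 21 29]
y = z − H·x̄ = [20, -5]
S = H·P̄·Hᵀ + R = [281 -35; -35 178]
K = P̄·Hᵀ·S⁻¹ = [-12495/48793 -2731/48793; -4200/48793 15073/48793; -10497/48793 11916/48793]
x' = x̄ + K·y = [202892/48793, 84600/48793, -123141/48793]
P' = (I − K·H)·P̄ = [342444/48793 111417/48793 -137358/48793; 111417/48793 52212/48793 -33870/48793; -137358/48793 -33870/48793 82988/48793]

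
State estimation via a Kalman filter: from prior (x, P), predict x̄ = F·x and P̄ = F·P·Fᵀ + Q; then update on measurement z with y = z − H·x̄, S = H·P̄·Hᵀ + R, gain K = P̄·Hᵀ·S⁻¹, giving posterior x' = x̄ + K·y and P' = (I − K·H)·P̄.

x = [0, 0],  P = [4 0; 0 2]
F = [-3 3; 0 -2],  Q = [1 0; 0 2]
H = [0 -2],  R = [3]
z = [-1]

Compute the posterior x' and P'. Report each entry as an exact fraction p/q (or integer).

x' = [-24/43, 20/43]
P' = [1789/43 -36/43; -36/43 30/43]

x̄ = F·x = [0, 0]
P̄ = F·P·Fᵀ + Q = [55 -12; -12 10]
y = z − H·x̄ = [-1]
S = H·P̄·Hᵀ + R = [43]
K = P̄·Hᵀ·S⁻¹ = [24/43; -20/43]
x' = x̄ + K·y = [-24/43, 20/43]
P' = (I − K·H)·P̄ = [1789/43 -36/43; -36/43 30/43]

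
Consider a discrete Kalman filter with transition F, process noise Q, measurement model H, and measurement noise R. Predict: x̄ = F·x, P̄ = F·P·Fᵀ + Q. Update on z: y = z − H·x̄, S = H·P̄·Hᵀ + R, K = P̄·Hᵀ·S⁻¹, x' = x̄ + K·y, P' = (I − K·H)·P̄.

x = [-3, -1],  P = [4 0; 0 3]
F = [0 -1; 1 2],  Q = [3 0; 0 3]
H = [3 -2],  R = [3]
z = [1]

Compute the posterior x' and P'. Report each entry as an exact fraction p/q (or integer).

x̄ = F·x = [1, -5]
P̄ = F·P·Fᵀ + Q = [6 -6; -6 19]
y = z − H·x̄ = [-12]
S = H·P̄·Hᵀ + R = [205]
K = P̄·Hᵀ·S⁻¹ = [6/41; -56/205]
x' = x̄ + K·y = [-31/41, -353/205]
P' = (I − K·H)·P̄ = [66/41 90/41; 90/41 759/205]

x' = [-31/41, -353/205]
P' = [66/41 90/41; 90/41 759/205]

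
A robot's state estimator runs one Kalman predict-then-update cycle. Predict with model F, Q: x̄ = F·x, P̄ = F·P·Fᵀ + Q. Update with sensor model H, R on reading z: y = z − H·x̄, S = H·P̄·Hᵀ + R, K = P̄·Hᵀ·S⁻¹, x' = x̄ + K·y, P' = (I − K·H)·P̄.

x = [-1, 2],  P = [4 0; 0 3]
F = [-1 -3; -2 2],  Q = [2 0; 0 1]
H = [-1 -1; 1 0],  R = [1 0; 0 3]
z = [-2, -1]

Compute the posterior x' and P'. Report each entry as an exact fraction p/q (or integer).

x̄ = F·x = [-5, 6]
P̄ = F·P·Fᵀ + Q = [33 -10; -10 29]
y = z − H·x̄ = [-1, 4]
S = H·P̄·Hᵀ + R = [43 -23; -23 36]
K = P̄·Hᵀ·S⁻¹ = [-69/1019 890/1019; -914/1019 -867/1019]
x' = x̄ + K·y = [-1466/1019, 3560/1019]
P' = (I − K·H)·P̄ = [2670/1019 -2601/1019; -2601/1019 3515/1019]

x' = [-1466/1019, 3560/1019]
P' = [2670/1019 -2601/1019; -2601/1019 3515/1019]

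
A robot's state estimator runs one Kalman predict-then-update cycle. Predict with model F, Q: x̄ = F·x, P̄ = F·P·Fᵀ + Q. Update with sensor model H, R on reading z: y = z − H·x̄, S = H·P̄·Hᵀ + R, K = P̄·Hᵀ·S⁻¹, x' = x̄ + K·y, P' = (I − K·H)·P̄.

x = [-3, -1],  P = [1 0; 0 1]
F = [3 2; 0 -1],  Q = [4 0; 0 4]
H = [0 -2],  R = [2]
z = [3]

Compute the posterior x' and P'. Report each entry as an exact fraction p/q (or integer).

x' = [-111/11, -14/11]
P' = [179/11 -2/11; -2/11 5/11]

x̄ = F·x = [-11, 1]
P̄ = F·P·Fᵀ + Q = [17 -2; -2 5]
y = z − H·x̄ = [5]
S = H·P̄·Hᵀ + R = [22]
K = P̄·Hᵀ·S⁻¹ = [2/11; -5/11]
x' = x̄ + K·y = [-111/11, -14/11]
P' = (I − K·H)·P̄ = [179/11 -2/11; -2/11 5/11]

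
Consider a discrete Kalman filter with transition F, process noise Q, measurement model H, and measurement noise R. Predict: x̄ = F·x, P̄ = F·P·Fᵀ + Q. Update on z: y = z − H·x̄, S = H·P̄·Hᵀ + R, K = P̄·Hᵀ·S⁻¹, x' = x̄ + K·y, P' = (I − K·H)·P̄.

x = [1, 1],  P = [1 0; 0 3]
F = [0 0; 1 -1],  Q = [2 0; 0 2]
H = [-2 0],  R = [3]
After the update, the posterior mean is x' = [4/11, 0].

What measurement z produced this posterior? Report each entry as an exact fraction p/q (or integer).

z = [-1]

x̄ = F·x = [0, 0]
P̄ = F·P·Fᵀ + Q = [2 0; 0 6]
S = H·P̄·Hᵀ + R = [11]
K = P̄·Hᵀ·S⁻¹ = [-4/11; 0]
x' − x̄ = [4/11, 0] = K·y
y = (KᵀK)⁻¹·Kᵀ·(x' − x̄) = [-1]
z = y + H·x̄ = [-1] + [0] = [-1]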